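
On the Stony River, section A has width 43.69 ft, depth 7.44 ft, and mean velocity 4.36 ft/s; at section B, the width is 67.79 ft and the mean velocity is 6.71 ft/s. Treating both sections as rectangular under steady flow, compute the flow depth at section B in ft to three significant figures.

3.12 ft

Q = A₁V₁ = (43.69×7.44) × 4.36 = 1417 ft³/s
d₂ = Q/(b₂ V₂) = 1417/(67.79×6.71) = 3.116 ft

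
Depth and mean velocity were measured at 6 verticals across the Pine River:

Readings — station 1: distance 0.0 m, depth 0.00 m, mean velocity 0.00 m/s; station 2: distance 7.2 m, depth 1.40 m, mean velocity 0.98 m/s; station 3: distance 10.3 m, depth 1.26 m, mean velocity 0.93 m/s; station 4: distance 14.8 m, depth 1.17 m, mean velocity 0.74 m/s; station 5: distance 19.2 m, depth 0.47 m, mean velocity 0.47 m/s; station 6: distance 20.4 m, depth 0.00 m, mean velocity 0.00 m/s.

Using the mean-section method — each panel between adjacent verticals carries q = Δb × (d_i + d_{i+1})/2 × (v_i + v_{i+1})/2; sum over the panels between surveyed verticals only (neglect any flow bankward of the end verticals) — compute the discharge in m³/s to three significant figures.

Panel 1-2: Δb = 7.2 m, d̄ = (0.00+1.40)/2 = 0.7, v̄ = (0.00+0.98)/2 = 0.49 → q = 7.2×0.7×0.49 = 2.470 m³/s
Panel 2-3: Δb = 3.1 m, d̄ = (1.40+1.26)/2 = 1.33, v̄ = (0.98+0.93)/2 = 0.955 → q = 3.1×1.33×0.955 = 3.937 m³/s
Panel 3-4: Δb = 4.5 m, d̄ = (1.26+1.17)/2 = 1.215, v̄ = (0.93+0.74)/2 = 0.835 → q = 4.5×1.215×0.835 = 4.565 m³/s
Panel 4-5: Δb = 4.4 m, d̄ = (1.17+0.47)/2 = 0.82, v̄ = (0.74+0.47)/2 = 0.605 → q = 4.4×0.82×0.605 = 2.183 m³/s
Panel 5-6: Δb = 1.2 m, d̄ = (0.47+0.00)/2 = 0.235, v̄ = (0.47+0.00)/2 = 0.235 → q = 1.2×0.235×0.235 = 0.06627 m³/s
Q = Σ q = 13.22 m³/s

13.2 m³/s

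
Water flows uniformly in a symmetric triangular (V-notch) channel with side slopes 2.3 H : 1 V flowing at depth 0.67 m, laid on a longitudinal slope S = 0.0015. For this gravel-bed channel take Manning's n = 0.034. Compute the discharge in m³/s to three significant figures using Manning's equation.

A = z·y² = 2.3×0.67² = 1.032 m²
P = 2y√(1+z²) = 2×0.67×√(1+2.3²) = 3.361 m
R = A/P = 1.032/3.361 = 0.3072 m
Q = (1/n)·A·R^(2/3)·S^(1/2) = (1/0.034) × 1.032 × 0.3072^(2/3) × 0.0015^(1/2) = 0.5355 m³/s

0.535 m³/s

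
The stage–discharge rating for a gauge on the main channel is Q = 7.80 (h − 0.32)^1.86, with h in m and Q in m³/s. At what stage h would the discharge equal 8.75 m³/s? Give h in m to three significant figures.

1.38 m

h − h₀ = (Q/C)^(1/b) = (8.75/7.80)^(1/1.86) = 1.064 m
h = 0.32 + 1.064 = 1.384 m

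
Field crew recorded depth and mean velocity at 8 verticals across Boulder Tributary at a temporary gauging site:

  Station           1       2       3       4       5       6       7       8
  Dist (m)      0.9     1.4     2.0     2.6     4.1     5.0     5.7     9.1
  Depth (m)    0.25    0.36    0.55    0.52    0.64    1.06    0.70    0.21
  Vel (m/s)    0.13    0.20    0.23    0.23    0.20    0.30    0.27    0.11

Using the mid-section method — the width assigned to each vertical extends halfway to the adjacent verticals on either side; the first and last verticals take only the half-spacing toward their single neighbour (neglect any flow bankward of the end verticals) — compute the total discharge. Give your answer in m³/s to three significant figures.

1.08 m³/s

w_1 = (1.4 − 0.9)/2 = 0.25 m; q_1 = 0.13 × 0.25 × 0.25 = 0.008125 m³/s
w_2 = (2.0 − 0.9)/2 = 0.55 m; q_2 = 0.20 × 0.36 × 0.55 = 0.03960 m³/s
w_3 = (2.6 − 1.4)/2 = 0.6 m; q_3 = 0.23 × 0.55 × 0.6 = 0.07590 m³/s
w_4 = (4.1 − 2.0)/2 = 1.05 m; q_4 = 0.23 × 0.52 × 1.05 = 0.1256 m³/s
w_5 = (5.0 − 2.6)/2 = 1.2 m; q_5 = 0.20 × 0.64 × 1.2 = 0.1536 m³/s
w_6 = (5.7 − 4.1)/2 = 0.8 m; q_6 = 0.30 × 1.06 × 0.8 = 0.2544 m³/s
w_7 = (9.1 − 5.0)/2 = 2.05 m; q_7 = 0.27 × 0.70 × 2.05 = 0.3875 m³/s
w_8 = (9.1 − 5.7)/2 = 1.7 m; q_8 = 0.11 × 0.21 × 1.7 = 0.03927 m³/s
Q = Σ qᵢ = 1.084 m³/s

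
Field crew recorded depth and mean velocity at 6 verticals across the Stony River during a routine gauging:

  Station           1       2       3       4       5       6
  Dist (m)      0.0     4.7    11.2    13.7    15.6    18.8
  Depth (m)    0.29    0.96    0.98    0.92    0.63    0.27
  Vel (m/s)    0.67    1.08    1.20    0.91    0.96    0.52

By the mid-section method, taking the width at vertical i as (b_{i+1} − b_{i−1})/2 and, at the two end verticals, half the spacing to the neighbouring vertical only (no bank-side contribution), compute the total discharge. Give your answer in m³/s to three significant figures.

15.2 m³/s

w_1 = (4.7 − 0.0)/2 = 2.35 m; q_1 = 0.67 × 0.29 × 2.35 = 0.4566 m³/s
w_2 = (11.2 − 0.0)/2 = 5.6 m; q_2 = 1.08 × 0.96 × 5.6 = 5.806 m³/s
w_3 = (13.7 − 4.7)/2 = 4.5 m; q_3 = 1.20 × 0.98 × 4.5 = 5.292 m³/s
w_4 = (15.6 − 11.2)/2 = 2.2 m; q_4 = 0.91 × 0.92 × 2.2 = 1.842 m³/s
w_5 = (18.8 − 13.7)/2 = 2.55 m; q_5 = 0.96 × 0.63 × 2.55 = 1.542 m³/s
w_6 = (18.8 − 15.6)/2 = 1.6 m; q_6 = 0.52 × 0.27 × 1.6 = 0.2246 m³/s
Q = Σ qᵢ = 15.16 m³/s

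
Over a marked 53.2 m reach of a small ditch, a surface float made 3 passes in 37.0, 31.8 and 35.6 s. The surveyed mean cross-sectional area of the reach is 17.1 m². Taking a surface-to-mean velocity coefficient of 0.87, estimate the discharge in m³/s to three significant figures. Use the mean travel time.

t̄ = (37.0 + 31.8 + 35.6) / 3 = 34.8 s
v_surface = L / t̄ = 53.2 / 34.8 = 1.529 m/s
v_mean = 0.87 × 1.529 = 1.330 m/s
Q = A × v_mean = 17.1 × 1.330 = 22.74 m³/s

22.7 m³/s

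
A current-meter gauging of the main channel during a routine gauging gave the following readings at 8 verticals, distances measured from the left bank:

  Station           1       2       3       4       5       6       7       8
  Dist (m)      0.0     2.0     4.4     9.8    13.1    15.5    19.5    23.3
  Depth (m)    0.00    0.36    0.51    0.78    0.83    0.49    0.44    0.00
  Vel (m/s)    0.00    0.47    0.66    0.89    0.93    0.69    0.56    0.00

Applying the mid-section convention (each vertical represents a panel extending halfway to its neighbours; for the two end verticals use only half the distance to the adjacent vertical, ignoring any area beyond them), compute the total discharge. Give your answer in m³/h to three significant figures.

32200 m³/h

w_2 = (4.4 − 0.0)/2 = 2.2 m; q_2 = 0.47 × 0.36 × 2.2 = 0.3722 m³/s
w_3 = (9.8 − 2.0)/2 = 3.9 m; q_3 = 0.66 × 0.51 × 3.9 = 1.313 m³/s
w_4 = (13.1 − 4.4)/2 = 4.35 m; q_4 = 0.89 × 0.78 × 4.35 = 3.020 m³/s
w_5 = (15.5 − 9.8)/2 = 2.85 m; q_5 = 0.93 × 0.83 × 2.85 = 2.200 m³/s
w_6 = (19.5 − 13.1)/2 = 3.2 m; q_6 = 0.69 × 0.49 × 3.2 = 1.082 m³/s
w_7 = (23.3 − 15.5)/2 = 3.9 m; q_7 = 0.56 × 0.44 × 3.9 = 0.9610 m³/s
Stations 1, 8 contribute zero (depth or velocity is 0).
Q = Σ qᵢ = 8.948 m³/s
= 8.948 × 3600 = 32210 m³/h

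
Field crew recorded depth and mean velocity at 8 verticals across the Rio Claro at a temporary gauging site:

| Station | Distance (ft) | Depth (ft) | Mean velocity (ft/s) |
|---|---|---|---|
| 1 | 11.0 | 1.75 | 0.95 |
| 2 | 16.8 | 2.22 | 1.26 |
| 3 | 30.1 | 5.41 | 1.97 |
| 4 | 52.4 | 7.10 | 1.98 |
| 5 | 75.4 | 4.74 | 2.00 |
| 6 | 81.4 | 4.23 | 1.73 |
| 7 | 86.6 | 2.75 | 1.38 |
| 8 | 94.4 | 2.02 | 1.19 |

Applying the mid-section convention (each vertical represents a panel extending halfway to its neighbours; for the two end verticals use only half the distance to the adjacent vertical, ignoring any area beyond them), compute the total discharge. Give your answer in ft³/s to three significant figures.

752 ft³/s

w_1 = (16.8 − 11.0)/2 = 2.9 ft; q_1 = 0.95 × 1.75 × 2.9 = 4.821 ft³/s
w_2 = (30.1 − 11.0)/2 = 9.55 ft; q_2 = 1.26 × 2.22 × 9.55 = 26.71 ft³/s
w_3 = (52.4 − 16.8)/2 = 17.8 ft; q_3 = 1.97 × 5.41 × 17.8 = 189.7 ft³/s
w_4 = (75.4 − 30.1)/2 = 22.65 ft; q_4 = 1.98 × 7.10 × 22.65 = 318.4 ft³/s
w_5 = (81.4 − 52.4)/2 = 14.5 ft; q_5 = 2.00 × 4.74 × 14.5 = 137.5 ft³/s
w_6 = (86.6 − 75.4)/2 = 5.6 ft; q_6 = 1.73 × 4.23 × 5.6 = 40.98 ft³/s
w_7 = (94.4 − 81.4)/2 = 6.5 ft; q_7 = 1.38 × 2.75 × 6.5 = 24.67 ft³/s
w_8 = (94.4 − 86.6)/2 = 3.9 ft; q_8 = 1.19 × 2.02 × 3.9 = 9.375 ft³/s
Q = Σ qᵢ = 752.1 ft³/s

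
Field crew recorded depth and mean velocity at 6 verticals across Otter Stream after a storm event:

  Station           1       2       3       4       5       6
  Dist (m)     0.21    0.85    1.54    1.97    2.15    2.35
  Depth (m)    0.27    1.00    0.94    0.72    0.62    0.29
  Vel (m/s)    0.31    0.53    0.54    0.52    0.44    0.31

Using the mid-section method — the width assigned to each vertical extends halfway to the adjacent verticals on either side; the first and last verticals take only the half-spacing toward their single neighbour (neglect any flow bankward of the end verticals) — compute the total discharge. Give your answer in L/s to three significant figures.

w_1 = (0.85 − 0.21)/2 = 0.32 m; q_1 = 0.31 × 0.27 × 0.32 = 0.02678 m³/s
w_2 = (1.54 − 0.21)/2 = 0.665 m; q_2 = 0.53 × 1.00 × 0.665 = 0.3525 m³/s
w_3 = (1.97 − 0.85)/2 = 0.56 m; q_3 = 0.54 × 0.94 × 0.56 = 0.2843 m³/s
w_4 = (2.15 − 1.54)/2 = 0.305 m; q_4 = 0.52 × 0.72 × 0.305 = 0.1142 m³/s
w_5 = (2.35 − 1.97)/2 = 0.19 m; q_5 = 0.44 × 0.62 × 0.19 = 0.05183 m³/s
w_6 = (2.35 − 2.15)/2 = 0.1 m; q_6 = 0.31 × 0.29 × 0.1 = 0.008990 m³/s
Q = Σ qᵢ = 0.8385 m³/s
= 0.8385 × 1000 = 838.5 L/s

839 L/s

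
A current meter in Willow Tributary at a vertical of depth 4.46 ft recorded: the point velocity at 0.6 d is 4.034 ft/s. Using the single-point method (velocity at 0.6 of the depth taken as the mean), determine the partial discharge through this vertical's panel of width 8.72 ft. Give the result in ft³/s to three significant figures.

157 ft³/s

v̄ = v₀.₆ = 4.034 ft/s
q = v̄ × d × w = 4.034 × 4.46 × 8.72 = 156.9 ft³/s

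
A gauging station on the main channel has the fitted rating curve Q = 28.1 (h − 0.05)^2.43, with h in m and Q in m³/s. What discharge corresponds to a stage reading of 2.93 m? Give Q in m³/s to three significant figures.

Q = 28.1 × (2.93 − 0.05)^2.43 = 28.1 × 2.88^2.43 = 367.3 m³/s

367 m³/s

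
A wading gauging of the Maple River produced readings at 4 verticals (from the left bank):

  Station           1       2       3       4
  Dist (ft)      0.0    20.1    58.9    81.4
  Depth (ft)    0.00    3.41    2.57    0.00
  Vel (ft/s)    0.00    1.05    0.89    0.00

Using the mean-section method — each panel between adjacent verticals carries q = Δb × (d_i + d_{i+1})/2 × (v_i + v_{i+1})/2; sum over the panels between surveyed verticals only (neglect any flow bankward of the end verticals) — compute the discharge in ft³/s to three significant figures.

Panel 1-2: Δb = 20.1 ft, d̄ = (0.00+3.41)/2 = 1.705, v̄ = (0.00+1.05)/2 = 0.525 → q = 20.1×1.705×0.525 = 17.99 ft³/s
Panel 2-3: Δb = 38.8 ft, d̄ = (3.41+2.57)/2 = 2.99, v̄ = (1.05+0.89)/2 = 0.97 → q = 38.8×2.99×0.97 = 112.5 ft³/s
Panel 3-4: Δb = 22.5 ft, d̄ = (2.57+0.00)/2 = 1.285, v̄ = (0.89+0.00)/2 = 0.445 → q = 22.5×1.285×0.445 = 12.87 ft³/s
Q = Σ q = 143.4 ft³/s

143 ft³/s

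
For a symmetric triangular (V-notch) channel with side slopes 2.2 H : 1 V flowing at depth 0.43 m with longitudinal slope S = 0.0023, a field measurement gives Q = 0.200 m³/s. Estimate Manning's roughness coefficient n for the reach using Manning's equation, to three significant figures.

A = z·y² = 2.2×0.43² = 0.4068 m²
P = 2y√(1+z²) = 2×0.43×√(1+2.2²) = 2.078 m
R = A/P = 0.4068/2.078 = 0.1957 m
n = (1/Q)·A·R^(2/3)·S^(1/2) = (1/0.200) × 0.4068 × 0.3371 × 0.04796 = 0.03288

0.0329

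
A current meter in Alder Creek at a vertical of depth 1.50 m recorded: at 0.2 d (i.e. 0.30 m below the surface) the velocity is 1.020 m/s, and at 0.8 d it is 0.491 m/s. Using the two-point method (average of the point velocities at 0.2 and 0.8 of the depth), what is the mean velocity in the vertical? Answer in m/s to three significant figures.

v̄ = (1.020 + 0.491) / 2 = 0.7555 m/s

0.756 m/s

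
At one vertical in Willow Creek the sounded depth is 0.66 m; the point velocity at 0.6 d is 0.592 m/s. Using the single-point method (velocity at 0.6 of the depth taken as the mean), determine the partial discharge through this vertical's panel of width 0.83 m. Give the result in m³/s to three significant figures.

0.324 m³/s

v̄ = v₀.₆ = 0.592 m/s
q = v̄ × d × w = 0.5920 × 0.66 × 0.83 = 0.3243 m³/s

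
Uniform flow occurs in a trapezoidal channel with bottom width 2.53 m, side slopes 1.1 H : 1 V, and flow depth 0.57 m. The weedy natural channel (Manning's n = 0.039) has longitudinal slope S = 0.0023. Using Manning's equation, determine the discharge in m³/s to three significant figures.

1.25 m³/s

A = (b + z·y)·y = (2.53 + 1.1×0.57)×0.57 = 1.799 m²
P = b + 2y√(1+z²) = 2.53 + 2×0.57×√(1+1.1²) = 4.225 m
R = A/P = 1.799/4.225 = 0.4259 m
Q = (1/n)·A·R^(2/3)·S^(1/2) = (1/0.039) × 1.799 × 0.4259^(2/3) × 0.0023^(1/2) = 1.253 m³/s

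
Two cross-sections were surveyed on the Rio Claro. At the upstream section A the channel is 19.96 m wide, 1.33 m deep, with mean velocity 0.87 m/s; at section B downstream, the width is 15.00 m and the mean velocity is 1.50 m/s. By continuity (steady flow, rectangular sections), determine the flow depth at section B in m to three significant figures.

Q = A₁V₁ = (19.96×1.33) × 0.87 = 23.10 m³/s
d₂ = Q/(b₂ V₂) = 23.10/(15.00×1.50) = 1.026 m

1.03 m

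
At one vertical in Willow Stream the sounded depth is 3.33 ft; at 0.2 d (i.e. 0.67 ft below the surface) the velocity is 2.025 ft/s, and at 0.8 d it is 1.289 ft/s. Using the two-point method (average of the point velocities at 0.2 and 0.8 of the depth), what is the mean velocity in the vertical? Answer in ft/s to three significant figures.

1.66 ft/s

v̄ = (2.025 + 1.289) / 2 = 1.657 ft/s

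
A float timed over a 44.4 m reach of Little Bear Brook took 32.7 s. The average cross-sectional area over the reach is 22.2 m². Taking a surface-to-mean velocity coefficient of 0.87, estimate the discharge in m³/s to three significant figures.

v_surface = L / t̄ = 44.4 / 32.7 = 1.358 m/s
v_mean = 0.87 × 1.358 = 1.181 m/s
Q = A × v_mean = 22.2 × 1.181 = 26.22 m³/s

26.2 m³/s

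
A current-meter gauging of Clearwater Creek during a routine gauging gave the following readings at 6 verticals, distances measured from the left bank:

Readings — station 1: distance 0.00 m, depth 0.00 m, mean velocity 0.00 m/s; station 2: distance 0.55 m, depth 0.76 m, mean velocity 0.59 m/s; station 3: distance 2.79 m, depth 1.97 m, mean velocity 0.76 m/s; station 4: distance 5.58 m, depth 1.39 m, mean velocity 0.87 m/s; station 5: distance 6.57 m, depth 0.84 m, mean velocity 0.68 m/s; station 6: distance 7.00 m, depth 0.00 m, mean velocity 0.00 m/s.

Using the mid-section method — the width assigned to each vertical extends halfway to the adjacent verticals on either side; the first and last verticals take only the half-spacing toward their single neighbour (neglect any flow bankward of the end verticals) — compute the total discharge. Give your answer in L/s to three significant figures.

7080 L/s

w_2 = (2.79 − 0.00)/2 = 1.395 m; q_2 = 0.59 × 0.76 × 1.395 = 0.6255 m³/s
w_3 = (5.58 − 0.55)/2 = 2.515 m; q_3 = 0.76 × 1.97 × 2.515 = 3.765 m³/s
w_4 = (6.57 − 2.79)/2 = 1.89 m; q_4 = 0.87 × 1.39 × 1.89 = 2.286 m³/s
w_5 = (7.00 − 5.58)/2 = 0.71 m; q_5 = 0.68 × 0.84 × 0.71 = 0.4056 m³/s
Stations 1, 6 contribute zero (depth or velocity is 0).
Q = Σ qᵢ = 7.082 m³/s
= 7.082 × 1000 = 7082 L/s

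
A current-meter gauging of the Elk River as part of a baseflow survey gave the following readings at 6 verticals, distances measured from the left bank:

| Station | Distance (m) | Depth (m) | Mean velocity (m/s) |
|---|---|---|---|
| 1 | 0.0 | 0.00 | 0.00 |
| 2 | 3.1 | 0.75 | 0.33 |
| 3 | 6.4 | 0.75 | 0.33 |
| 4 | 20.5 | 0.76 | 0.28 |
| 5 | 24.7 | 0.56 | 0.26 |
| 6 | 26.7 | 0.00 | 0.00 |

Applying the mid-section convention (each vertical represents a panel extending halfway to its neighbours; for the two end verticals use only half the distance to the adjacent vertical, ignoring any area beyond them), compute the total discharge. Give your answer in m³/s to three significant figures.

5.34 m³/s

w_2 = (6.4 − 0.0)/2 = 3.2 m; q_2 = 0.33 × 0.75 × 3.2 = 0.7920 m³/s
w_3 = (20.5 − 3.1)/2 = 8.7 m; q_3 = 0.33 × 0.75 × 8.7 = 2.153 m³/s
w_4 = (24.7 − 6.4)/2 = 9.15 m; q_4 = 0.28 × 0.76 × 9.15 = 1.947 m³/s
w_5 = (26.7 − 20.5)/2 = 3.1 m; q_5 = 0.26 × 0.56 × 3.1 = 0.4514 m³/s
Stations 1, 6 contribute zero (depth or velocity is 0).
Q = Σ qᵢ = 5.344 m³/s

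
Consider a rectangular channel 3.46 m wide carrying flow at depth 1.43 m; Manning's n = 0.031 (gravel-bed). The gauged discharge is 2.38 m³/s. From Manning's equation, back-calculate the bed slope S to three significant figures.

0.000308

A = b·y = 3.46 × 1.43 = 4.948 m²
P = b + 2y = 3.46 + 2×1.43 = 6.320 m
R = A/P = 4.948/6.320 = 0.7829 m
S = (Q·n / (1·A·R^(2/3)))² = (2.38×0.031 / (1×4.948×0.8494))² = 0.0003082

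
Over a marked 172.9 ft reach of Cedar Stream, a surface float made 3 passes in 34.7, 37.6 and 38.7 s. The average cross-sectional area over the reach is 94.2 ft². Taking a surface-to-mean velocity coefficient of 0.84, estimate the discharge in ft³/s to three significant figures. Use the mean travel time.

370 ft³/s

t̄ = (34.7 + 37.6 + 38.7) / 3 = 37 s
v_surface = L / t̄ = 172.9 / 37 = 4.673 ft/s
v_mean = 0.84 × 4.673 = 3.925 ft/s
Q = A × v_mean = 94.2 × 3.925 = 369.8 ft³/s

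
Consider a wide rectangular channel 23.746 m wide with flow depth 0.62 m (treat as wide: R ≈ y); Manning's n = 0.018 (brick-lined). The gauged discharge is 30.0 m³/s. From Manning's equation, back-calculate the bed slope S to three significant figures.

0.00254

A = b·y = 23.746 × 0.62 = 14.72 m²
Wide channel: R ≈ y = 0.62 m
S = (Q·n / (1·A·R^(2/3)))² = (30.0×0.018 / (1×14.72×0.7271))² = 0.002545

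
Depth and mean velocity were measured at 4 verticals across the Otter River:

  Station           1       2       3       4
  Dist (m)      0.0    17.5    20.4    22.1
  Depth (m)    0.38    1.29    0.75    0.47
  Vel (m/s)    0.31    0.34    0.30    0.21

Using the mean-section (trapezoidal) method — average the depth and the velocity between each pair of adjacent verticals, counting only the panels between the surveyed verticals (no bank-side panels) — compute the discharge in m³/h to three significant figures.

Panel 1-2: Δb = 17.5 m, d̄ = (0.38+1.29)/2 = 0.835, v̄ = (0.31+0.34)/2 = 0.325 → q = 17.5×0.835×0.325 = 4.749 m³/s
Panel 2-3: Δb = 2.9 m, d̄ = (1.29+0.75)/2 = 1.02, v̄ = (0.34+0.30)/2 = 0.32 → q = 2.9×1.02×0.32 = 0.9466 m³/s
Panel 3-4: Δb = 1.7 m, d̄ = (0.75+0.47)/2 = 0.61, v̄ = (0.30+0.21)/2 = 0.255 → q = 1.7×0.61×0.255 = 0.2644 m³/s
Q = Σ q = 5.960 m³/s
= 5.960 × 3600 = 21460 m³/h

21500 m³/h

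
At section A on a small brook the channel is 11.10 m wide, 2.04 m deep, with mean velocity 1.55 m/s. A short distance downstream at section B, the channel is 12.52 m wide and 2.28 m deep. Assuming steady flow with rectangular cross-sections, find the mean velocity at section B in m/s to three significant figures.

Q = A₁V₁ = (11.10×2.04) × 1.55 = 35.10 m³/s
A₂ = 12.52 × 2.28 = 28.55 m²
V₂ = Q/A₂ = 35.10/28.55 = 1.230 m/s

1.23 m/s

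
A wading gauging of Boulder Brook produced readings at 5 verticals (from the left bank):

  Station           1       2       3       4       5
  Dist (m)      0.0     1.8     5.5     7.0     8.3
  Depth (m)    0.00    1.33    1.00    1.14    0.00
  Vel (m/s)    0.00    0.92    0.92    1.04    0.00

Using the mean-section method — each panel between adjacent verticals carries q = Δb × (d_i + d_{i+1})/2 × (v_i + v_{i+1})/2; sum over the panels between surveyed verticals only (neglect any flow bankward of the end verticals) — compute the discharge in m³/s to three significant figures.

6.47 m³/s

Panel 1-2: Δb = 1.8 m, d̄ = (0.00+1.33)/2 = 0.665, v̄ = (0.00+0.92)/2 = 0.46 → q = 1.8×0.665×0.46 = 0.5506 m³/s
Panel 2-3: Δb = 3.7 m, d̄ = (1.33+1.00)/2 = 1.165, v̄ = (0.92+0.92)/2 = 0.92 → q = 3.7×1.165×0.92 = 3.966 m³/s
Panel 3-4: Δb = 1.5 m, d̄ = (1.00+1.14)/2 = 1.07, v̄ = (0.92+1.04)/2 = 0.98 → q = 1.5×1.07×0.98 = 1.573 m³/s
Panel 4-5: Δb = 1.3 m, d̄ = (1.14+0.00)/2 = 0.57, v̄ = (1.04+0.00)/2 = 0.52 → q = 1.3×0.57×0.52 = 0.3853 m³/s
Q = Σ q = 6.475 m³/s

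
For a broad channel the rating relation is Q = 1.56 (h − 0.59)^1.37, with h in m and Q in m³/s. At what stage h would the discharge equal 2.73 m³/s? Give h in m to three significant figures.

h − h₀ = (Q/C)^(1/b) = (2.73/1.56)^(1/1.37) = 1.505 m
h = 0.59 + 1.505 = 2.095 m

2.09 m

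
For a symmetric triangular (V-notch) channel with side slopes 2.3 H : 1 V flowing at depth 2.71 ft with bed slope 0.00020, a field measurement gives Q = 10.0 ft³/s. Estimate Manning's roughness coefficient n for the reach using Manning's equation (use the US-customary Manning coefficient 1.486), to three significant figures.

A = z·y² = 2.3×2.71² = 16.89 ft²
P = 2y√(1+z²) = 2×2.71×√(1+2.3²) = 13.59 ft
R = A/P = 16.89/13.59 = 1.243 ft
n = (1.486/Q)·A·R^(2/3)·S^(1/2) = (1.486/10.0) × 16.89 × 1.156 × 0.01414 = 0.04103

0.0410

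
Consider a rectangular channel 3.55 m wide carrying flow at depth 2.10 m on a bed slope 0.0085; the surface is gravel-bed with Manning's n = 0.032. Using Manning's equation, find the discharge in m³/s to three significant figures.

A = b·y = 3.55 × 2.10 = 7.455 m²
P = b + 2y = 3.55 + 2×2.10 = 7.750 m
R = A/P = 7.455/7.750 = 0.9619 m
Q = (1/n)·A·R^(2/3)·S^(1/2) = (1/0.032) × 7.455 × 0.9619^(2/3) × 0.0085^(1/2) = 20.93 m³/s

20.9 m³/s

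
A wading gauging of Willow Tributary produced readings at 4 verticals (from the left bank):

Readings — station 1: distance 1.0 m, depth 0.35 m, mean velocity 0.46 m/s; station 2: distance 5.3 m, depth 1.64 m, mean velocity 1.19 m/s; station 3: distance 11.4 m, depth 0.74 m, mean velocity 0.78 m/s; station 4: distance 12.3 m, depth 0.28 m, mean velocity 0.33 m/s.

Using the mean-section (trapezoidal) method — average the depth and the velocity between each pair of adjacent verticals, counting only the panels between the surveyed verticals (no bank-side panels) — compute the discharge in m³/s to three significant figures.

10.9 m³/s

Panel 1-2: Δb = 4.3 m, d̄ = (0.35+1.64)/2 = 0.995, v̄ = (0.46+1.19)/2 = 0.825 → q = 4.3×0.995×0.825 = 3.530 m³/s
Panel 2-3: Δb = 6.1 m, d̄ = (1.64+0.74)/2 = 1.19, v̄ = (1.19+0.78)/2 = 0.985 → q = 6.1×1.19×0.985 = 7.150 m³/s
Panel 3-4: Δb = 0.9 m, d̄ = (0.74+0.28)/2 = 0.51, v̄ = (0.78+0.33)/2 = 0.555 → q = 0.9×0.51×0.555 = 0.2547 m³/s
Q = Σ q = 10.93 m³/s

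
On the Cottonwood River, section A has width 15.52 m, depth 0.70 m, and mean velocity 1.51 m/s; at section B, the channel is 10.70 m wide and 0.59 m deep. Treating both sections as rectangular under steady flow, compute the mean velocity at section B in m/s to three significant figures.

2.60 m/s

Q = A₁V₁ = (15.52×0.70) × 1.51 = 16.40 m³/s
A₂ = 10.70 × 0.59 = 6.313 m²
V₂ = Q/A₂ = 16.40/6.313 = 2.599 m/s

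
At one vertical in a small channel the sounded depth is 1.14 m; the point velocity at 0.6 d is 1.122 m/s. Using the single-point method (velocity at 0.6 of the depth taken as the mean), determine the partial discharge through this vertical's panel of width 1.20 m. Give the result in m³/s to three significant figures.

1.53 m³/s

v̄ = v₀.₆ = 1.122 m/s
q = v̄ × d × w = 1.122 × 1.14 × 1.20 = 1.535 m³/s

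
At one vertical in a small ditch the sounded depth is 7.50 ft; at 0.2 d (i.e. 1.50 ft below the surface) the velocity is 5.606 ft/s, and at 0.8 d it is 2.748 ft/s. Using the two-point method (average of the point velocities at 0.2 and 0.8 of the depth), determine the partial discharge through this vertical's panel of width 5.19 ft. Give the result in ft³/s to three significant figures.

v̄ = (5.606 + 2.748) / 2 = 4.177 ft/s
q = v̄ × d × w = 4.177 × 7.50 × 5.19 = 162.6 ft³/s

163 ft³/s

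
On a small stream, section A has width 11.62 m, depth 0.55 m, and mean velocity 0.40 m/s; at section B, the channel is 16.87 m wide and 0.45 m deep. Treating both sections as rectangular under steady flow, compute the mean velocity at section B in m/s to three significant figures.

Q = A₁V₁ = (11.62×0.55) × 0.40 = 2.556 m³/s
A₂ = 16.87 × 0.45 = 7.592 m²
V₂ = Q/A₂ = 2.556/7.592 = 0.3367 m/s

0.337 m/s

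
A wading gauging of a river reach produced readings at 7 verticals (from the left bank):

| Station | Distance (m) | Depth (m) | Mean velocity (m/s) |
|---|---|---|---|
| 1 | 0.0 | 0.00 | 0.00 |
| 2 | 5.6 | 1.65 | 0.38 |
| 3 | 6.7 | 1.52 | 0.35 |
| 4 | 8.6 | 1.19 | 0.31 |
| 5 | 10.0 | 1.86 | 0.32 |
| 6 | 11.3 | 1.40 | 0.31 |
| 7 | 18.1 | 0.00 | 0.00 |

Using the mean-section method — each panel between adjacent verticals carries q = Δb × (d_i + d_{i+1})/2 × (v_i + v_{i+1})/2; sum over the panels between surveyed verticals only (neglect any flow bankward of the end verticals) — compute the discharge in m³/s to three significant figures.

4.44 m³/s

Panel 1-2: Δb = 5.6 m, d̄ = (0.00+1.65)/2 = 0.825, v̄ = (0.00+0.38)/2 = 0.19 → q = 5.6×0.825×0.19 = 0.8778 m³/s
Panel 2-3: Δb = 1.1 m, d̄ = (1.65+1.52)/2 = 1.585, v̄ = (0.38+0.35)/2 = 0.365 → q = 1.1×1.585×0.365 = 0.6364 m³/s
Panel 3-4: Δb = 1.9 m, d̄ = (1.52+1.19)/2 = 1.355, v̄ = (0.35+0.31)/2 = 0.33 → q = 1.9×1.355×0.33 = 0.8496 m³/s
Panel 4-5: Δb = 1.4 m, d̄ = (1.19+1.86)/2 = 1.525, v̄ = (0.31+0.32)/2 = 0.315 → q = 1.4×1.525×0.315 = 0.6725 m³/s
Panel 5-6: Δb = 1.3 m, d̄ = (1.86+1.40)/2 = 1.63, v̄ = (0.32+0.31)/2 = 0.315 → q = 1.3×1.63×0.315 = 0.6675 m³/s
Panel 6-7: Δb = 6.8 m, d̄ = (1.40+0.00)/2 = 0.7, v̄ = (0.31+0.00)/2 = 0.155 → q = 6.8×0.7×0.155 = 0.7378 m³/s
Q = Σ q = 4.442 m³/s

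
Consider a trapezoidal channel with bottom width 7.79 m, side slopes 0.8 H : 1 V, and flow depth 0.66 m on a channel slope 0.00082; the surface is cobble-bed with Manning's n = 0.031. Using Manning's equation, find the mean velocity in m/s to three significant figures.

A = (b + z·y)·y = (7.79 + 0.8×0.66)×0.66 = 5.490 m²
P = b + 2y√(1+z²) = 7.79 + 2×0.66×√(1+0.8²) = 9.480 m
R = A/P = 5.490/9.480 = 0.5791 m
Q = (1/n)·A·R^(2/3)·S^(1/2) = (1/0.031) × 5.490 × 0.5791^(2/3) × 0.00082^(1/2) = 3.523 m³/s
V = Q/A = 3.523/5.490 = 0.6418 m/s

0.642 m/s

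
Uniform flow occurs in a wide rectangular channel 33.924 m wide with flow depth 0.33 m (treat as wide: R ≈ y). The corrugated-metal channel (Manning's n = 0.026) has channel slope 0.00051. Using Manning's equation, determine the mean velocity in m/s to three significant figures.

A = b·y = 33.924 × 0.33 = 11.19 m²
Wide channel: R ≈ y = 0.33 m
Q = (1/n)·A·R^(2/3)·S^(1/2) = (1/0.026) × 11.19 × 0.3300^(2/3) × 0.00051^(1/2) = 4.643 m³/s
V = Q/A = 4.643/11.19 = 0.4148 m/s

0.415 m/s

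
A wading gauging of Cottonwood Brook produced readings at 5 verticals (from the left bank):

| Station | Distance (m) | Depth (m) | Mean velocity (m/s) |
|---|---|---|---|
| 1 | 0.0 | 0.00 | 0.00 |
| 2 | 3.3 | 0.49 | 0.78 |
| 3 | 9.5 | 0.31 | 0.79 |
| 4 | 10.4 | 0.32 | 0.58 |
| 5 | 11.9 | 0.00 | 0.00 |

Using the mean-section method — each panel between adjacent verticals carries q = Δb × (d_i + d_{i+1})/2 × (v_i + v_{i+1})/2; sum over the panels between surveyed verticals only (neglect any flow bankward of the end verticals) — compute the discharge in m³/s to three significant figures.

Panel 1-2: Δb = 3.3 m, d̄ = (0.00+0.49)/2 = 0.245, v̄ = (0.00+0.78)/2 = 0.39 → q = 3.3×0.245×0.39 = 0.3153 m³/s
Panel 2-3: Δb = 6.2 m, d̄ = (0.49+0.31)/2 = 0.4, v̄ = (0.78+0.79)/2 = 0.785 → q = 6.2×0.4×0.785 = 1.947 m³/s
Panel 3-4: Δb = 0.9 m, d̄ = (0.31+0.32)/2 = 0.315, v̄ = (0.79+0.58)/2 = 0.685 → q = 0.9×0.315×0.685 = 0.1942 m³/s
Panel 4-5: Δb = 1.5 m, d̄ = (0.32+0.00)/2 = 0.16, v̄ = (0.58+0.00)/2 = 0.29 → q = 1.5×0.16×0.29 = 0.06960 m³/s
Q = Σ q = 2.526 m³/s

2.53 m³/s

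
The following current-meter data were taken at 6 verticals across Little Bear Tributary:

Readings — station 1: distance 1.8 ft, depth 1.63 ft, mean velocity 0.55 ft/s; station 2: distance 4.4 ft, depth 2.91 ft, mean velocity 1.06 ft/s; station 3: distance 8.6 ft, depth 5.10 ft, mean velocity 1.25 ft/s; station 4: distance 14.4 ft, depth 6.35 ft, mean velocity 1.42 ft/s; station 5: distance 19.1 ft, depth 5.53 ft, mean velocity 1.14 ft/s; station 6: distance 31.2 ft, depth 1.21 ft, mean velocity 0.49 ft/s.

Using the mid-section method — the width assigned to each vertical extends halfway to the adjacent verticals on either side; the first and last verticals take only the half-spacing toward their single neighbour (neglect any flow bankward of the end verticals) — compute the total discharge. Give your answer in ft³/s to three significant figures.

w_1 = (4.4 − 1.8)/2 = 1.3 ft; q_1 = 0.55 × 1.63 × 1.3 = 1.165 ft³/s
w_2 = (8.6 − 1.8)/2 = 3.4 ft; q_2 = 1.06 × 2.91 × 3.4 = 10.49 ft³/s
w_3 = (14.4 − 4.4)/2 = 5 ft; q_3 = 1.25 × 5.10 × 5 = 31.88 ft³/s
w_4 = (19.1 − 8.6)/2 = 5.25 ft; q_4 = 1.42 × 6.35 × 5.25 = 47.34 ft³/s
w_5 = (31.2 − 14.4)/2 = 8.4 ft; q_5 = 1.14 × 5.53 × 8.4 = 52.96 ft³/s
w_6 = (31.2 − 19.1)/2 = 6.05 ft; q_6 = 0.49 × 1.21 × 6.05 = 3.587 ft³/s
Q = Σ qᵢ = 147.4 ft³/s

147 ft³/s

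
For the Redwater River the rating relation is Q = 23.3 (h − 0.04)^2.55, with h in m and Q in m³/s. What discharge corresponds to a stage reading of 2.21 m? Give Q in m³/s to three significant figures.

Q = 23.3 × (2.21 − 0.04)^2.55 = 23.3 × 2.17^2.55 = 168.0 m³/s

168 m³/s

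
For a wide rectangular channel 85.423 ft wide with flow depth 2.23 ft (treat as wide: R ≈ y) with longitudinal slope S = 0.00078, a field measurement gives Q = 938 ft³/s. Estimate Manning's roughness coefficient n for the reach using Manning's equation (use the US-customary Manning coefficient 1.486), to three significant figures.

0.0144

A = b·y = 85.423 × 2.23 = 190.5 ft²
Wide channel: R ≈ y = 2.23 ft
n = (1.486/Q)·A·R^(2/3)·S^(1/2) = (1.486/938) × 190.5 × 1.707 × 0.02793 = 0.01439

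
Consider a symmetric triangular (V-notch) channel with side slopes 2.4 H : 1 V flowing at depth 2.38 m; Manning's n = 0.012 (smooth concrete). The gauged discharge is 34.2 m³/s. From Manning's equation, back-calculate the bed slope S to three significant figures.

0.000804

A = z·y² = 2.4×2.38² = 13.59 m²
P = 2y√(1+z²) = 2×2.38×√(1+2.4²) = 12.38 m
R = A/P = 13.59/12.38 = 1.098 m
S = (Q·n / (1·A·R^(2/3)))² = (34.2×0.012 / (1×13.59×1.065))² = 0.0008041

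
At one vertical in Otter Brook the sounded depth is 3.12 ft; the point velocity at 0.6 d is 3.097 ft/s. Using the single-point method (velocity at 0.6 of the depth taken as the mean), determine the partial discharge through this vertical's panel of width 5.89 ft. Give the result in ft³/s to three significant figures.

v̄ = v₀.₆ = 3.097 ft/s
q = v̄ × d × w = 3.097 × 3.12 × 5.89 = 56.91 ft³/s

56.9 ft³/s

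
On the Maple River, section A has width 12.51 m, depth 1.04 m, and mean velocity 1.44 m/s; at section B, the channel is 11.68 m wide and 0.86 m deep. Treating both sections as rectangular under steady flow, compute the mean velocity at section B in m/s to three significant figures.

1.87 m/s

Q = A₁V₁ = (12.51×1.04) × 1.44 = 18.73 m³/s
A₂ = 11.68 × 0.86 = 10.04 m²
V₂ = Q/A₂ = 18.73/10.04 = 1.865 m/s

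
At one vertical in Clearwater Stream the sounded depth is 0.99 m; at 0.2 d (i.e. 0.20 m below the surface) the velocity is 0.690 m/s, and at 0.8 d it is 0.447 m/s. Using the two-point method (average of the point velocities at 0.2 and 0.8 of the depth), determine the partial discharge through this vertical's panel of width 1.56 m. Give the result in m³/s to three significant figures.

v̄ = (0.690 + 0.447) / 2 = 0.5685 m/s
q = v̄ × d × w = 0.5685 × 0.99 × 1.56 = 0.8780 m³/s

0.878 m³/s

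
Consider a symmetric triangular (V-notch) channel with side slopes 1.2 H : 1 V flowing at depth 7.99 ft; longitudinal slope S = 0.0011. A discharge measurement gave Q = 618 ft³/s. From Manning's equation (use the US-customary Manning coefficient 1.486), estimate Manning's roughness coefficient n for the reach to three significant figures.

0.0129

A = z·y² = 1.2×7.99² = 76.61 ft²
P = 2y√(1+z²) = 2×7.99×√(1+1.2²) = 24.96 ft
R = A/P = 76.61/24.96 = 3.069 ft
n = (1.486/Q)·A·R^(2/3)·S^(1/2) = (1.486/618) × 76.61 × 2.112 × 0.03317 = 0.01290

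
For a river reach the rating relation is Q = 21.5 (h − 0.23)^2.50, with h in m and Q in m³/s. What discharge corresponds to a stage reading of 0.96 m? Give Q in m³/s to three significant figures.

9.79 m³/s

Q = 21.5 × (0.96 − 0.23)^2.50 = 21.5 × 0.73^2.50 = 9.789 m³/s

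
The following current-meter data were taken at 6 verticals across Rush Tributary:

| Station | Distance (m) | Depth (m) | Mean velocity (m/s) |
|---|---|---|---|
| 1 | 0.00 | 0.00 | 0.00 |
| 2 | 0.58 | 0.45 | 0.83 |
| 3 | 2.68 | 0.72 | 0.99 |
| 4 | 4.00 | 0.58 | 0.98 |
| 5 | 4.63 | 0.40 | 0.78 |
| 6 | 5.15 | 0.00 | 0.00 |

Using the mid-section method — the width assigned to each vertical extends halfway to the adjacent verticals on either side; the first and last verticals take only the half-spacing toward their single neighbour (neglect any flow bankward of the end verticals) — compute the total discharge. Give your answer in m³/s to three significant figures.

2.45 m³/s

w_2 = (2.68 − 0.00)/2 = 1.34 m; q_2 = 0.83 × 0.45 × 1.34 = 0.5005 m³/s
w_3 = (4.00 − 0.58)/2 = 1.71 m; q_3 = 0.99 × 0.72 × 1.71 = 1.219 m³/s
w_4 = (4.63 − 2.68)/2 = 0.975 m; q_4 = 0.98 × 0.58 × 0.975 = 0.5542 m³/s
w_5 = (5.15 − 4.00)/2 = 0.575 m; q_5 = 0.78 × 0.40 × 0.575 = 0.1794 m³/s
Stations 1, 6 contribute zero (depth or velocity is 0).
Q = Σ qᵢ = 2.453 m³/s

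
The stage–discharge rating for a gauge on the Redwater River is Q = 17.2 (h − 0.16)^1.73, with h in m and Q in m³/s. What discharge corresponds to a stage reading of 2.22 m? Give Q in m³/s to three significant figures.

60.1 m³/s

Q = 17.2 × (2.22 − 0.16)^1.73 = 17.2 × 2.06^1.73 = 60.05 m³/s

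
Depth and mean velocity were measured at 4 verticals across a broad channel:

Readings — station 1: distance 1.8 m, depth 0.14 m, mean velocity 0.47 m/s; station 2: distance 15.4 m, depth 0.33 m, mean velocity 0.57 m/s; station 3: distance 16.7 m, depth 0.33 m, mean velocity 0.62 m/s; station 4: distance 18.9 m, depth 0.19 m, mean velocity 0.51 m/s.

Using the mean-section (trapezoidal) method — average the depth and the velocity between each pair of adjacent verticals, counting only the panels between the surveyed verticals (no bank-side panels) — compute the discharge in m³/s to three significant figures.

2.24 m³/s

Panel 1-2: Δb = 13.6 m, d̄ = (0.14+0.33)/2 = 0.235, v̄ = (0.47+0.57)/2 = 0.52 → q = 13.6×0.235×0.52 = 1.662 m³/s
Panel 2-3: Δb = 1.3 m, d̄ = (0.33+0.33)/2 = 0.33, v̄ = (0.57+0.62)/2 = 0.595 → q = 1.3×0.33×0.595 = 0.2553 m³/s
Panel 3-4: Δb = 2.2 m, d̄ = (0.33+0.19)/2 = 0.26, v̄ = (0.62+0.51)/2 = 0.565 → q = 2.2×0.26×0.565 = 0.3232 m³/s
Q = Σ q = 2.240 m³/s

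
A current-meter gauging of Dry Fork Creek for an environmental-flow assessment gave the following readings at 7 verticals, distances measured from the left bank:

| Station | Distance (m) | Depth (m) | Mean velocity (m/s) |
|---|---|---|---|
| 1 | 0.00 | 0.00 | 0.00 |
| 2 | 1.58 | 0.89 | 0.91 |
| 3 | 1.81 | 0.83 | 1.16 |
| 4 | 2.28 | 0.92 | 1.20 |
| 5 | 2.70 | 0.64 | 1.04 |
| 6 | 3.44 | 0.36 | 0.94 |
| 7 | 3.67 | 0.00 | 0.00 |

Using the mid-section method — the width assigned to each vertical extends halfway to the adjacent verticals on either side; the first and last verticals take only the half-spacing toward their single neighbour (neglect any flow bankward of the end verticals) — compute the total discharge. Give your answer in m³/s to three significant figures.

w_2 = (1.81 − 0.00)/2 = 0.905 m; q_2 = 0.91 × 0.89 × 0.905 = 0.7330 m³/s
w_3 = (2.28 − 1.58)/2 = 0.35 m; q_3 = 1.16 × 0.83 × 0.35 = 0.3370 m³/s
w_4 = (2.70 − 1.81)/2 = 0.445 m; q_4 = 1.20 × 0.92 × 0.445 = 0.4913 m³/s
w_5 = (3.44 − 2.28)/2 = 0.58 m; q_5 = 1.04 × 0.64 × 0.58 = 0.3860 m³/s
w_6 = (3.67 − 2.70)/2 = 0.485 m; q_6 = 0.94 × 0.36 × 0.485 = 0.1641 m³/s
Stations 1, 7 contribute zero (depth or velocity is 0).
Q = Σ qᵢ = 2.111 m³/s

2.11 m³/s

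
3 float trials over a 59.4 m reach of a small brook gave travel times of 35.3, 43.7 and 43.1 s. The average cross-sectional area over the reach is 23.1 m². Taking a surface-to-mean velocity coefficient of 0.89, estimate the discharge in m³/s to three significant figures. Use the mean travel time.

30.0 m³/s

t̄ = (35.3 + 43.7 + 43.1) / 3 = 40.7 s
v_surface = L / t̄ = 59.4 / 40.7 = 1.459 m/s
v_mean = 0.89 × 1.459 = 1.299 m/s
Q = A × v_mean = 23.1 × 1.299 = 30.01 m³/s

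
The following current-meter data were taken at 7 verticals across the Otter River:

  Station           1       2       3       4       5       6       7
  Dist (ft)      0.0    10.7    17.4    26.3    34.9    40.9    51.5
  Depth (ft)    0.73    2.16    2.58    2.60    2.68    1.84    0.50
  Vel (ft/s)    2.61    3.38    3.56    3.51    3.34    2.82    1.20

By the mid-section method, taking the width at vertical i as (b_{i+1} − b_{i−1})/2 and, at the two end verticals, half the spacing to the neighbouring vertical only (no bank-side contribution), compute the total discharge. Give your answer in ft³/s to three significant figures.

337 ft³/s

w_1 = (10.7 − 0.0)/2 = 5.35 ft; q_1 = 2.61 × 0.73 × 5.35 = 10.19 ft³/s
w_2 = (17.4 − 0.0)/2 = 8.7 ft; q_2 = 3.38 × 2.16 × 8.7 = 63.52 ft³/s
w_3 = (26.3 − 10.7)/2 = 7.8 ft; q_3 = 3.56 × 2.58 × 7.8 = 71.64 ft³/s
w_4 = (34.9 − 17.4)/2 = 8.75 ft; q_4 = 3.51 × 2.60 × 8.75 = 79.85 ft³/s
w_5 = (40.9 − 26.3)/2 = 7.3 ft; q_5 = 3.34 × 2.68 × 7.3 = 65.34 ft³/s
w_6 = (51.5 − 34.9)/2 = 8.3 ft; q_6 = 2.82 × 1.84 × 8.3 = 43.07 ft³/s
w_7 = (51.5 − 40.9)/2 = 5.3 ft; q_7 = 1.20 × 0.50 × 5.3 = 3.180 ft³/s
Q = Σ qᵢ = 336.8 ft³/s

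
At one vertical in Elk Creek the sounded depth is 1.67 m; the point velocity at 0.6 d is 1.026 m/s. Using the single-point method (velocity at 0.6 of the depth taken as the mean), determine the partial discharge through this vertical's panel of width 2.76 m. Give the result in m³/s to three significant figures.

4.73 m³/s

v̄ = v₀.₆ = 1.026 m/s
q = v̄ × d × w = 1.026 × 1.67 × 2.76 = 4.729 m³/s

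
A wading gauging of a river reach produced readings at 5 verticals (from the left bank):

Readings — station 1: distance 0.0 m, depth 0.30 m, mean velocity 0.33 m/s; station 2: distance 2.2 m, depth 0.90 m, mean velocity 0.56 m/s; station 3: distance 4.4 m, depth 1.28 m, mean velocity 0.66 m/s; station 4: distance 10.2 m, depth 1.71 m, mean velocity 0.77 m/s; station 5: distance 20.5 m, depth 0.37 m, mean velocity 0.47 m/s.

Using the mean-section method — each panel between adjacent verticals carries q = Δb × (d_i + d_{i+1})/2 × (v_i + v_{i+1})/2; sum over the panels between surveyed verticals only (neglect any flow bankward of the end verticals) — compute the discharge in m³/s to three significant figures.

14.9 m³/s

Panel 1-2: Δb = 2.2 m, d̄ = (0.30+0.90)/2 = 0.6, v̄ = (0.33+0.56)/2 = 0.445 → q = 2.2×0.6×0.445 = 0.5874 m³/s
Panel 2-3: Δb = 2.2 m, d̄ = (0.90+1.28)/2 = 1.09, v̄ = (0.56+0.66)/2 = 0.61 → q = 2.2×1.09×0.61 = 1.463 m³/s
Panel 3-4: Δb = 5.8 m, d̄ = (1.28+1.71)/2 = 1.495, v̄ = (0.66+0.77)/2 = 0.715 → q = 5.8×1.495×0.715 = 6.200 m³/s
Panel 4-5: Δb = 10.3 m, d̄ = (1.71+0.37)/2 = 1.04, v̄ = (0.77+0.47)/2 = 0.62 → q = 10.3×1.04×0.62 = 6.641 m³/s
Q = Σ q = 14.89 m³/s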